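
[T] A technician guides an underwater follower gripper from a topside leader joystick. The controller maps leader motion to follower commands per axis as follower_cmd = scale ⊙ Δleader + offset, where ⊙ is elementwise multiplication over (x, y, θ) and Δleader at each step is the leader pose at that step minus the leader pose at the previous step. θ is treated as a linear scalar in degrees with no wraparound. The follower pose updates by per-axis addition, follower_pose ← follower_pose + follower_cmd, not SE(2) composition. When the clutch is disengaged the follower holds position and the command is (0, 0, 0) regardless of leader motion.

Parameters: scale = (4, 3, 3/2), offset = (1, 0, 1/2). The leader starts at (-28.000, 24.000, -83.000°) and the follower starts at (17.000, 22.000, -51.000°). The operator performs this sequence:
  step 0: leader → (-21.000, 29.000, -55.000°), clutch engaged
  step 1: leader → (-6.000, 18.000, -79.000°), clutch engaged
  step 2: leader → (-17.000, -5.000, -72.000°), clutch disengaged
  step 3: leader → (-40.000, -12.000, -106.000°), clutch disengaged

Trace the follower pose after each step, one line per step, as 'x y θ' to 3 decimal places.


step 0: Δleader=(7.000, 5.000, 28.000°), engaged; cmd=(29.000, 15.000, 42.500°) → follower=(46.000, 37.000, -8.500°)
step 1: Δleader=(15.000, -11.000, -24.000°), engaged; cmd=(61.000, -33.000, -35.500°) → follower=(107.000, 4.000, -44.000°)
step 2: Δleader=(-11.000, -23.000, 7.000°), disengaged; cmd=(0,0,0) → follower holds at (107.000, 4.000, -44.000°)
step 3: Δleader=(-23.000, -7.000, -34.000°), disengaged; cmd=(0,0,0) → follower holds at (107.000, 4.000, -44.000°)

46.000 37.000 -8.500
107.000 4.000 -44.000
107.000 4.000 -44.000
107.000 4.000 -44.000


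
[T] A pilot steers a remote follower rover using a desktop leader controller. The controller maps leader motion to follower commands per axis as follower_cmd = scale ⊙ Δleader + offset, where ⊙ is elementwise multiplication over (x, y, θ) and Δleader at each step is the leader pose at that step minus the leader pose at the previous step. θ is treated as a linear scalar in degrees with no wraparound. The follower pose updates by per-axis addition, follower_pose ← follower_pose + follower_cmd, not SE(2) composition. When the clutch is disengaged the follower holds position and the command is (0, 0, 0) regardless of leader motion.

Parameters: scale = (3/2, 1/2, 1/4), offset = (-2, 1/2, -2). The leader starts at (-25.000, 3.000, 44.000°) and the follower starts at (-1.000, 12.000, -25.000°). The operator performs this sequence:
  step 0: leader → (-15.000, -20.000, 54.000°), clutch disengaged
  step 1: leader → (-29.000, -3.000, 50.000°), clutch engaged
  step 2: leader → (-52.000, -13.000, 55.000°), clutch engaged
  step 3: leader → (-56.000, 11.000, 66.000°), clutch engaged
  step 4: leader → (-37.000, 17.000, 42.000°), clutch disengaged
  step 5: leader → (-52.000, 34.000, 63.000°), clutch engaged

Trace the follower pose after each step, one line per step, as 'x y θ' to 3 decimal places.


-1.000 12.000 -25.000
-24.000 21.000 -28.000
-60.500 16.500 -28.750
-68.500 29.000 -28.000
-68.500 29.000 -28.000
-93.000 38.000 -24.750

step 0: Δleader=(10.000, -23.000, 10.000°), disengaged; cmd=(0,0,0) → follower holds at (-1.000, 12.000, -25.000°)
step 1: Δleader=(-14.000, 17.000, -4.000°), engaged; cmd=(-23.000, 9.000, -3.000°) → follower=(-24.000, 21.000, -28.000°)
step 2: Δleader=(-23.000, -10.000, 5.000°), engaged; cmd=(-36.500, -4.500, -0.750°) → follower=(-60.500, 16.500, -28.750°)
step 3: Δleader=(-4.000, 24.000, 11.000°), engaged; cmd=(-8.000, 12.500, 0.750°) → follower=(-68.500, 29.000, -28.000°)
step 4: Δleader=(19.000, 6.000, -24.000°), disengaged; cmd=(0,0,0) → follower holds at (-68.500, 29.000, -28.000°)
step 5: Δleader=(-15.000, 17.000, 21.000°), engaged; cmd=(-24.500, 9.000, 3.250°) → follower=(-93.000, 38.000, -24.750°)


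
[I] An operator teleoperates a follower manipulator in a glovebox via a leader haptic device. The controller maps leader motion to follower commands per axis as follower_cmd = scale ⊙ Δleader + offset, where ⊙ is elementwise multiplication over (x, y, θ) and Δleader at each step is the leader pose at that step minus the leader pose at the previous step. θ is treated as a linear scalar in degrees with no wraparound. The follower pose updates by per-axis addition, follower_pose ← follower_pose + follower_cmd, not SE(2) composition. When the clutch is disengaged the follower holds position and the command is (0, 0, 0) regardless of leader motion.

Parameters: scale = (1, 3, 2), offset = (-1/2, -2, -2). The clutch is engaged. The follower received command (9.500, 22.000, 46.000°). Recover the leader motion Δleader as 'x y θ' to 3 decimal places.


axis x: (9.500 − -1/2) / (1) = 10.000
axis y: (22.000 − -2) / (3) = 8.000
axis θ: (46.000 − -2) / (2) = 24.000

10.000 8.000 24.000


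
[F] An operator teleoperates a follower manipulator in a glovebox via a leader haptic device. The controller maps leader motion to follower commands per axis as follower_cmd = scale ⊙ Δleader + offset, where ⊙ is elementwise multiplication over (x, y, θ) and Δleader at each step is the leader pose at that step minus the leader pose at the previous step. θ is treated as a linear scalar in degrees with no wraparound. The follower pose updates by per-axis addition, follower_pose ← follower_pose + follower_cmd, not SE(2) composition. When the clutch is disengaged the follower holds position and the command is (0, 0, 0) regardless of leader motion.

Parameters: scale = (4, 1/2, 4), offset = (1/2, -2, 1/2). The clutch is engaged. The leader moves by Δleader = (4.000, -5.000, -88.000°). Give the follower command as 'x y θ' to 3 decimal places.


16.500 -4.500 -351.500

axis x: 4·4.000 + 1/2 = 16.500
axis y: 1/2·-5.000 + -2 = -4.500
axis θ: 4·-88.000 + 1/2 = -351.500


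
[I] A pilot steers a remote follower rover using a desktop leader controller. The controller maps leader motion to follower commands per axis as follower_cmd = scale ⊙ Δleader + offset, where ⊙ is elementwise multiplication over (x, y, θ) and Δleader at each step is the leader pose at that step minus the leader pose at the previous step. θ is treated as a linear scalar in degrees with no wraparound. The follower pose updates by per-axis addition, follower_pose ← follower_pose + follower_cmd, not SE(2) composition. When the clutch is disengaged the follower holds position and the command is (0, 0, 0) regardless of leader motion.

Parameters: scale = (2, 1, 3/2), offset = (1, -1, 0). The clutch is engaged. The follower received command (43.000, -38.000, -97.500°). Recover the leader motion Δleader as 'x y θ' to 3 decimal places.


21.000 -37.000 -65.000

axis x: (43.000 − 1) / (2) = 21.000
axis y: (-38.000 − -1) / (1) = -37.000
axis θ: (-97.500 − 0) / (3/2) = -65.000


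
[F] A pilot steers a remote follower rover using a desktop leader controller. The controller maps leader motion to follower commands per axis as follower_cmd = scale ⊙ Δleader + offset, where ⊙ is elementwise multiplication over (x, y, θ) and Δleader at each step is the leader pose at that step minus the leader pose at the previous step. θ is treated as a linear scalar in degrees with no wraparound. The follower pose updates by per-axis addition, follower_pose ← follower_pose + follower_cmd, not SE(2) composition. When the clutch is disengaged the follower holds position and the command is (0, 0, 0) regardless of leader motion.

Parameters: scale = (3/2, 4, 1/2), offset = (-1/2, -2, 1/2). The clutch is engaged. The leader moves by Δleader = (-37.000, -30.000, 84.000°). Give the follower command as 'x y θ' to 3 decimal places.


axis x: 3/2·-37.000 + -1/2 = -56.000
axis y: 4·-30.000 + -2 = -122.000
axis θ: 1/2·84.000 + 1/2 = 42.500

-56.000 -122.000 42.500


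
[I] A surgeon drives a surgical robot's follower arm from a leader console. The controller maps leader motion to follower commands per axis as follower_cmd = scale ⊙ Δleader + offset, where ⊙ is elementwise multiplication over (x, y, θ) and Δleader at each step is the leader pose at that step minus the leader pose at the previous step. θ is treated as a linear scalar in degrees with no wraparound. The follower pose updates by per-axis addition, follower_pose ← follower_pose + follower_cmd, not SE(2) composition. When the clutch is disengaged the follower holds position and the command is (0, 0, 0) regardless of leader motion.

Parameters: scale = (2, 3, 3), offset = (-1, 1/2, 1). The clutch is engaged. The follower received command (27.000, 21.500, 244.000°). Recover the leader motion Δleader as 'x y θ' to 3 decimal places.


axis x: (27.000 − -1) / (2) = 14.000
axis y: (21.500 − 1/2) / (3) = 7.000
axis θ: (244.000 − 1) / (3) = 81.000

14.000 7.000 81.000


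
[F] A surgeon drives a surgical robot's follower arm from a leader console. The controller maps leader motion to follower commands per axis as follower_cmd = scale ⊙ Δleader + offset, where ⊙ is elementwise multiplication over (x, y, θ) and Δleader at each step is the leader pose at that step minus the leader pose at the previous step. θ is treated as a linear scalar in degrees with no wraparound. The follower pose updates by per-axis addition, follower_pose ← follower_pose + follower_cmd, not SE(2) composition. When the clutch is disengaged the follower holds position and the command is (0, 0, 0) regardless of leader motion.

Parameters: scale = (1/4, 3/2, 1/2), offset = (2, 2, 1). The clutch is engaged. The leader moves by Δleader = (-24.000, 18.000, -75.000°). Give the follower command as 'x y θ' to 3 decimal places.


-4.000 29.000 -36.500

axis x: 1/4·-24.000 + 2 = -4.000
axis y: 3/2·18.000 + 2 = 29.000
axis θ: 1/2·-75.000 + 1 = -36.500


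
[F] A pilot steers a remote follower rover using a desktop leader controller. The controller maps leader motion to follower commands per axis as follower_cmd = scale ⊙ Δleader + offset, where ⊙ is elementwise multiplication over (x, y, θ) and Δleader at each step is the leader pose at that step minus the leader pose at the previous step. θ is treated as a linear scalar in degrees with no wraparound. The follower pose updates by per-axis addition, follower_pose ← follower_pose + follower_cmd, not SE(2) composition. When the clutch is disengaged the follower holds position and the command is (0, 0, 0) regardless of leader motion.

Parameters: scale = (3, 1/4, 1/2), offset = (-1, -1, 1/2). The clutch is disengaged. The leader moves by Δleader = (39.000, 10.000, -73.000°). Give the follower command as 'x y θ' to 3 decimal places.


clutch disengaged → follower holds; cmd = (0, 0, 0)

0.000 0.000 0.000


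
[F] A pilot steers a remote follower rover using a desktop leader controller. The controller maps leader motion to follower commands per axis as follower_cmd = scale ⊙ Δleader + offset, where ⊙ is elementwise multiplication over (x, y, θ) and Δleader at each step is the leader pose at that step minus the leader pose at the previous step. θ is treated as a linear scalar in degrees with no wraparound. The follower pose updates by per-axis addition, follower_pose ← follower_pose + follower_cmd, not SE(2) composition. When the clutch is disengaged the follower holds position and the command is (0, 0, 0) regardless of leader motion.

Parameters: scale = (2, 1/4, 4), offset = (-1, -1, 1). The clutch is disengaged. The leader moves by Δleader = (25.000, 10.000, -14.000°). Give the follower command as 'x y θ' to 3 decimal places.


0.000 0.000 0.000

clutch disengaged → follower holds; cmd = (0, 0, 0)


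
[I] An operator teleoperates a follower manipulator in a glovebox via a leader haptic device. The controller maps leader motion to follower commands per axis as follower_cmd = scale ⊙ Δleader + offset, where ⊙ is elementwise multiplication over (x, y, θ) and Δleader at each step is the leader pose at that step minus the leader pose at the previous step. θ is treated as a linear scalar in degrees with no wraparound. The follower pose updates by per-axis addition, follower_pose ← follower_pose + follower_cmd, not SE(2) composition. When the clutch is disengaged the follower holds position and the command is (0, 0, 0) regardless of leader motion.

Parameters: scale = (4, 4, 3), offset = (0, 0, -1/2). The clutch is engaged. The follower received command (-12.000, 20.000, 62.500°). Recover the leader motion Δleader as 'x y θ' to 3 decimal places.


axis x: (-12.000 − 0) / (4) = -3.000
axis y: (20.000 − 0) / (4) = 5.000
axis θ: (62.500 − -1/2) / (3) = 21.000

-3.000 5.000 21.000


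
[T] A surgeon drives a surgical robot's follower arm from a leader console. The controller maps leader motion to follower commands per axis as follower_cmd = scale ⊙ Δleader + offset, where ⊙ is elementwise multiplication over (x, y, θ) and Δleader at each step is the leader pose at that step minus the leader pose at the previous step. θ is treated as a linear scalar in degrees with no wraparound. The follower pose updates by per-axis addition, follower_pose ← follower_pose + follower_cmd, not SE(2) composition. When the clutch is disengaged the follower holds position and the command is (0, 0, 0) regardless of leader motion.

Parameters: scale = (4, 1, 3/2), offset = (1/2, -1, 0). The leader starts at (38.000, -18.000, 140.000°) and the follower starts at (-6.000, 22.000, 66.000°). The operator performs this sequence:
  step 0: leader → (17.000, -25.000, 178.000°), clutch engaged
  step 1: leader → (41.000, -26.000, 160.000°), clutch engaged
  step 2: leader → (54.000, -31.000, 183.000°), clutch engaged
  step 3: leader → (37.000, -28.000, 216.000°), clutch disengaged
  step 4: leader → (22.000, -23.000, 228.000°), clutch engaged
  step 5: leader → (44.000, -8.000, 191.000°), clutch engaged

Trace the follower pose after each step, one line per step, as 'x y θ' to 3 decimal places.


-89.500 14.000 123.000
7.000 12.000 96.000
59.500 6.000 130.500
59.500 6.000 130.500
0.000 10.000 148.500
88.500 24.000 93.000

step 0: Δleader=(-21.000, -7.000, 38.000°), engaged; cmd=(-83.500, -8.000, 57.000°) → follower=(-89.500, 14.000, 123.000°)
step 1: Δleader=(24.000, -1.000, -18.000°), engaged; cmd=(96.500, -2.000, -27.000°) → follower=(7.000, 12.000, 96.000°)
step 2: Δleader=(13.000, -5.000, 23.000°), engaged; cmd=(52.500, -6.000, 34.500°) → follower=(59.500, 6.000, 130.500°)
step 3: Δleader=(-17.000, 3.000, 33.000°), disengaged; cmd=(0,0,0) → follower holds at (59.500, 6.000, 130.500°)
step 4: Δleader=(-15.000, 5.000, 12.000°), engaged; cmd=(-59.500, 4.000, 18.000°) → follower=(0.000, 10.000, 148.500°)
step 5: Δleader=(22.000, 15.000, -37.000°), engaged; cmd=(88.500, 14.000, -55.500°) → follower=(88.500, 24.000, 93.000°)


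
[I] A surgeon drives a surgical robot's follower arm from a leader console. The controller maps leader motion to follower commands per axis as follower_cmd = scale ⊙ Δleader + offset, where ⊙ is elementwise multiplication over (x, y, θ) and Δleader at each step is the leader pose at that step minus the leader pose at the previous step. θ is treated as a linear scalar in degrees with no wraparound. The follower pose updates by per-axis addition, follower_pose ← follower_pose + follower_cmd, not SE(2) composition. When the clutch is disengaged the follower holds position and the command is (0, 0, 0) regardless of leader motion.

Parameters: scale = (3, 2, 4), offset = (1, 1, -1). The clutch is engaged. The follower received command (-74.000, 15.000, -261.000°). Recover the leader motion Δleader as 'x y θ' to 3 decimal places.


-25.000 7.000 -65.000

axis x: (-74.000 − 1) / (3) = -25.000
axis y: (15.000 − 1) / (2) = 7.000
axis θ: (-261.000 − -1) / (4) = -65.000


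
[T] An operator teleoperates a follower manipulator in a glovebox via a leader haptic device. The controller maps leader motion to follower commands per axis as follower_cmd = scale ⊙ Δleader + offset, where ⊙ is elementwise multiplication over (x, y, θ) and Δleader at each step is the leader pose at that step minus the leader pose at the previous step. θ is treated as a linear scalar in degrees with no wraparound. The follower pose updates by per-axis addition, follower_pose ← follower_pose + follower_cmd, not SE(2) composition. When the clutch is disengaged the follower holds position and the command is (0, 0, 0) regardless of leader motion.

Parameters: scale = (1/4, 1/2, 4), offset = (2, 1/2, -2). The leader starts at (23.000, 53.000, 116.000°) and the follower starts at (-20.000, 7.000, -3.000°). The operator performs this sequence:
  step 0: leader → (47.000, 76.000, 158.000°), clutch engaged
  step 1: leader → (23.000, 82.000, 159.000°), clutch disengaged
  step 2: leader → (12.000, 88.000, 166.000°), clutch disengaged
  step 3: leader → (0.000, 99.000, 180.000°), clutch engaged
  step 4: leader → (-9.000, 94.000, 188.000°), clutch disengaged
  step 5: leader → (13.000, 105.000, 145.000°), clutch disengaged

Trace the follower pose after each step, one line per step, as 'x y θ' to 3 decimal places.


-12.000 19.000 163.000
-12.000 19.000 163.000
-12.000 19.000 163.000
-13.000 25.000 217.000
-13.000 25.000 217.000
-13.000 25.000 217.000

step 0: Δleader=(24.000, 23.000, 42.000°), engaged; cmd=(8.000, 12.000, 166.000°) → follower=(-12.000, 19.000, 163.000°)
step 1: Δleader=(-24.000, 6.000, 1.000°), disengaged; cmd=(0,0,0) → follower holds at (-12.000, 19.000, 163.000°)
step 2: Δleader=(-11.000, 6.000, 7.000°), disengaged; cmd=(0,0,0) → follower holds at (-12.000, 19.000, 163.000°)
step 3: Δleader=(-12.000, 11.000, 14.000°), engaged; cmd=(-1.000, 6.000, 54.000°) → follower=(-13.000, 25.000, 217.000°)
step 4: Δleader=(-9.000, -5.000, 8.000°), disengaged; cmd=(0,0,0) → follower holds at (-13.000, 25.000, 217.000°)
step 5: Δleader=(22.000, 11.000, -43.000°), disengaged; cmd=(0,0,0) → follower holds at (-13.000, 25.000, 217.000°)


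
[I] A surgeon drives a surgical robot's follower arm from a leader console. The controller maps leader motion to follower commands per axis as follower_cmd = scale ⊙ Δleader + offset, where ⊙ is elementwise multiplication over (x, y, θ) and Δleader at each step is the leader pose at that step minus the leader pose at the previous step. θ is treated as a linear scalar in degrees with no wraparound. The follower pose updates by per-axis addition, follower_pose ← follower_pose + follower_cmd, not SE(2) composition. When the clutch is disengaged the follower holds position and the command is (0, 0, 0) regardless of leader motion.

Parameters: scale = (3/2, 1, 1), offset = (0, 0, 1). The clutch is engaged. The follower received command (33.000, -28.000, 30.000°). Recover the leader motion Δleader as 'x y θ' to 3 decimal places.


22.000 -28.000 29.000

axis x: (33.000 − 0) / (3/2) = 22.000
axis y: (-28.000 − 0) / (1) = -28.000
axis θ: (30.000 − 1) / (1) = 29.000


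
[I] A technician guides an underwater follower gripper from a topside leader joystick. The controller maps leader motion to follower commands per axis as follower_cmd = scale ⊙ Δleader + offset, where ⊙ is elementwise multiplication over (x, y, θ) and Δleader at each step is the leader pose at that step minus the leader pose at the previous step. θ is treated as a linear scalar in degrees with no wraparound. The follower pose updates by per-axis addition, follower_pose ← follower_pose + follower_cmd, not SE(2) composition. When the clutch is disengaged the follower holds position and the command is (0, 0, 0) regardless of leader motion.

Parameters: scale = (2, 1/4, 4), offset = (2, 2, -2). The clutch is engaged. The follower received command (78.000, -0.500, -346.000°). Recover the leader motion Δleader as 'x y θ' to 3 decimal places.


38.000 -10.000 -86.000

axis x: (78.000 − 2) / (2) = 38.000
axis y: (-0.500 − 2) / (1/4) = -10.000
axis θ: (-346.000 − -2) / (4) = -86.000


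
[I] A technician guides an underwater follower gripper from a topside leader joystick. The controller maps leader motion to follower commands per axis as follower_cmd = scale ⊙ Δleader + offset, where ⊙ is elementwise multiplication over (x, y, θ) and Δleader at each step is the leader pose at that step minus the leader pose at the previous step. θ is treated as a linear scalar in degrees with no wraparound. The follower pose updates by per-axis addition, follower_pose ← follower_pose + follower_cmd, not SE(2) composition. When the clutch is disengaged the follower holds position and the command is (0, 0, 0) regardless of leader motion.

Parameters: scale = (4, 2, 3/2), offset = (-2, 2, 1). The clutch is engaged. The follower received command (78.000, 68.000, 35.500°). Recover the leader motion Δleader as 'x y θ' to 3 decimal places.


axis x: (78.000 − -2) / (4) = 20.000
axis y: (68.000 − 2) / (2) = 33.000
axis θ: (35.500 − 1) / (3/2) = 23.000

20.000 33.000 23.000


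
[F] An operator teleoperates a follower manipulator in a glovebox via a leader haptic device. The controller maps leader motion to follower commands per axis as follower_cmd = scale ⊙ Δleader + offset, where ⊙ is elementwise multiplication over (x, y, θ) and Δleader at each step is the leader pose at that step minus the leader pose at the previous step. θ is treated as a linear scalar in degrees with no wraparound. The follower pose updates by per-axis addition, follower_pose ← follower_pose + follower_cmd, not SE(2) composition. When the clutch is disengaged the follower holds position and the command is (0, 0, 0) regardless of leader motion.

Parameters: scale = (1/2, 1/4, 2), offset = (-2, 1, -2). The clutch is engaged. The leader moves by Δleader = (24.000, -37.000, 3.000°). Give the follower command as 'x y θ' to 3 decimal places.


axis x: 1/2·24.000 + -2 = 10.000
axis y: 1/4·-37.000 + 1 = -8.250
axis θ: 2·3.000 + -2 = 4.000

10.000 -8.250 4.000


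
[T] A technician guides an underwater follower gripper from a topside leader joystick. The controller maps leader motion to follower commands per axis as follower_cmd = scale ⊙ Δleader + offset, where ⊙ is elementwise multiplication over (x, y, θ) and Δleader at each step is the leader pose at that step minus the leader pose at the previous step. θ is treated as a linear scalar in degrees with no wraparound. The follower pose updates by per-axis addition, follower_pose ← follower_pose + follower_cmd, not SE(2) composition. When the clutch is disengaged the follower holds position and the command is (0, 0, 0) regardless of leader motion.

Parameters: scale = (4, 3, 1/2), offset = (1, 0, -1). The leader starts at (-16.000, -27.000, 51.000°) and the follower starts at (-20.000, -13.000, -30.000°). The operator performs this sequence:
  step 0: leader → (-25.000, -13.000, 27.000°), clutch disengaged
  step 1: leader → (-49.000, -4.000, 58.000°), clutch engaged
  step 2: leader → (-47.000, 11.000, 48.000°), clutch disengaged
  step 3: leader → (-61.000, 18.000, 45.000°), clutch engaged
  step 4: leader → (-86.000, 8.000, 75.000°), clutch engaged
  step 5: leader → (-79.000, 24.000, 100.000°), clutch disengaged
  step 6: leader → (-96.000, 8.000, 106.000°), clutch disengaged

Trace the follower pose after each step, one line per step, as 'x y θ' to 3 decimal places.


step 0: Δleader=(-9.000, 14.000, -24.000°), disengaged; cmd=(0,0,0) → follower holds at (-20.000, -13.000, -30.000°)
step 1: Δleader=(-24.000, 9.000, 31.000°), engaged; cmd=(-95.000, 27.000, 14.500°) → follower=(-115.000, 14.000, -15.500°)
step 2: Δleader=(2.000, 15.000, -10.000°), disengaged; cmd=(0,0,0) → follower holds at (-115.000, 14.000, -15.500°)
step 3: Δleader=(-14.000, 7.000, -3.000°), engaged; cmd=(-55.000, 21.000, -2.500°) → follower=(-170.000, 35.000, -18.000°)
step 4: Δleader=(-25.000, -10.000, 30.000°), engaged; cmd=(-99.000, -30.000, 14.000°) → follower=(-269.000, 5.000, -4.000°)
step 5: Δleader=(7.000, 16.000, 25.000°), disengaged; cmd=(0,0,0) → follower holds at (-269.000, 5.000, -4.000°)
step 6: Δleader=(-17.000, -16.000, 6.000°), disengaged; cmd=(0,0,0) → follower holds at (-269.000, 5.000, -4.000°)

-20.000 -13.000 -30.000
-115.000 14.000 -15.500
-115.000 14.000 -15.500
-170.000 35.000 -18.000
-269.000 5.000 -4.000
-269.000 5.000 -4.000
-269.000 5.000 -4.000


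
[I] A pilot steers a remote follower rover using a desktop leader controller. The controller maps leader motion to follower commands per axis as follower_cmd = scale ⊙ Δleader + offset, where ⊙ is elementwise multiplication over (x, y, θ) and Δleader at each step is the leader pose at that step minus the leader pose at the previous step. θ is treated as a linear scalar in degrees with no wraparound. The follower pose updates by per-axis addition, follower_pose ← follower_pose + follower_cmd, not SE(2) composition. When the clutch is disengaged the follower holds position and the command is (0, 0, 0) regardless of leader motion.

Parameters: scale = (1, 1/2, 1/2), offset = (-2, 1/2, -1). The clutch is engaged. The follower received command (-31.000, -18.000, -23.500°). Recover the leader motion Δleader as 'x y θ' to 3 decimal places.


axis x: (-31.000 − -2) / (1) = -29.000
axis y: (-18.000 − 1/2) / (1/2) = -37.000
axis θ: (-23.500 − -1) / (1/2) = -45.000

-29.000 -37.000 -45.000


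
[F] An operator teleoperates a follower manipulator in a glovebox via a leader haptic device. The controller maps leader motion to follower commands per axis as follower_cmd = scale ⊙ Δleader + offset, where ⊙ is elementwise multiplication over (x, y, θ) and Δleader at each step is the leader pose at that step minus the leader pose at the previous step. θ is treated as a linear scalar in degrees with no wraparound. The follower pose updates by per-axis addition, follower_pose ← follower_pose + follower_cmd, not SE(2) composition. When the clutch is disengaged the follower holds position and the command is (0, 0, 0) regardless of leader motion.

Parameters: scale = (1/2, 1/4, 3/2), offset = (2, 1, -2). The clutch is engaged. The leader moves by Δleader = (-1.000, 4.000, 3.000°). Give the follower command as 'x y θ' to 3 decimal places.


axis x: 1/2·-1.000 + 2 = 1.500
axis y: 1/4·4.000 + 1 = 2.000
axis θ: 3/2·3.000 + -2 = 2.500

1.500 2.000 2.500


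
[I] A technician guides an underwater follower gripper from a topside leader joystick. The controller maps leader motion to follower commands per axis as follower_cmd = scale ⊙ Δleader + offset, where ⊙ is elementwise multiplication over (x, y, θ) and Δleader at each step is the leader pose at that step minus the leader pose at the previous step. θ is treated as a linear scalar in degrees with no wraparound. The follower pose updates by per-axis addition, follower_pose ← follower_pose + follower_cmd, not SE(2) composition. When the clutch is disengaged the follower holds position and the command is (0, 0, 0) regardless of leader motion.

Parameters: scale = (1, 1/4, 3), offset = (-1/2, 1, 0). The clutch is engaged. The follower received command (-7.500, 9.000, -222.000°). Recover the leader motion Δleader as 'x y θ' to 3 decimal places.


-7.000 32.000 -74.000

axis x: (-7.500 − -1/2) / (1) = -7.000
axis y: (9.000 − 1) / (1/4) = 32.000
axis θ: (-222.000 − 0) / (3) = -74.000


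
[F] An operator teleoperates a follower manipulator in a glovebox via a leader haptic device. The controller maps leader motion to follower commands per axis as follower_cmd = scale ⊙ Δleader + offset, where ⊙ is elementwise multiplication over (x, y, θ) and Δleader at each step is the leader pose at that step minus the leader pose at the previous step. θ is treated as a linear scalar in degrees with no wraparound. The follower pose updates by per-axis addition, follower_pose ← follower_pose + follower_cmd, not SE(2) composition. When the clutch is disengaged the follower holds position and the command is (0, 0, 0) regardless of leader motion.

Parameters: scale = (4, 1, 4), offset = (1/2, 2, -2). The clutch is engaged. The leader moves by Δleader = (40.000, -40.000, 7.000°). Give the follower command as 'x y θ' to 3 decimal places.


160.500 -38.000 26.000

axis x: 4·40.000 + 1/2 = 160.500
axis y: 1·-40.000 + 2 = -38.000
axis θ: 4·7.000 + -2 = 26.000


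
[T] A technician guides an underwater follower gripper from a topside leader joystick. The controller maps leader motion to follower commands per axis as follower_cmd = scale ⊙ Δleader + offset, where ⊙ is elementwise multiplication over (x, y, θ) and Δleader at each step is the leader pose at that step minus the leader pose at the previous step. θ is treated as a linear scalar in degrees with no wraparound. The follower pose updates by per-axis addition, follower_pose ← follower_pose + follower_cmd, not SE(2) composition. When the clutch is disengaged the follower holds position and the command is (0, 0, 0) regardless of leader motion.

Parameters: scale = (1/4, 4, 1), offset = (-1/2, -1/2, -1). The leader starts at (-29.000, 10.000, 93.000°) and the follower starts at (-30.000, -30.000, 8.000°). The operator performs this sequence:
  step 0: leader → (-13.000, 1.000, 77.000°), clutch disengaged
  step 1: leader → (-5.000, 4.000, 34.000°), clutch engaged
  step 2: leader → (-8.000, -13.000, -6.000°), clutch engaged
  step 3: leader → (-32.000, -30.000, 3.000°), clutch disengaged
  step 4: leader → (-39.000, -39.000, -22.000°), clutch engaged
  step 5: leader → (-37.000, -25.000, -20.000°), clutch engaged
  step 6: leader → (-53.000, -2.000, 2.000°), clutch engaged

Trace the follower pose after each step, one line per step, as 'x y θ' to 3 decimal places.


-30.000 -30.000 8.000
-28.500 -18.500 -36.000
-29.750 -87.000 -77.000
-29.750 -87.000 -77.000
-32.000 -123.500 -103.000
-32.000 -68.000 -102.000
-36.500 23.500 -81.000

step 0: Δleader=(16.000, -9.000, -16.000°), disengaged; cmd=(0,0,0) → follower holds at (-30.000, -30.000, 8.000°)
step 1: Δleader=(8.000, 3.000, -43.000°), engaged; cmd=(1.500, 11.500, -44.000°) → follower=(-28.500, -18.500, -36.000°)
step 2: Δleader=(-3.000, -17.000, -40.000°), engaged; cmd=(-1.250, -68.500, -41.000°) → follower=(-29.750, -87.000, -77.000°)
step 3: Δleader=(-24.000, -17.000, 9.000°), disengaged; cmd=(0,0,0) → follower holds at (-29.750, -87.000, -77.000°)
step 4: Δleader=(-7.000, -9.000, -25.000°), engaged; cmd=(-2.250, -36.500, -26.000°) → follower=(-32.000, -123.500, -103.000°)
step 5: Δleader=(2.000, 14.000, 2.000°), engaged; cmd=(0.000, 55.500, 1.000°) → follower=(-32.000, -68.000, -102.000°)
step 6: Δleader=(-16.000, 23.000, 22.000°), engaged; cmd=(-4.500, 91.500, 21.000°) → follower=(-36.500, 23.500, -81.000°)


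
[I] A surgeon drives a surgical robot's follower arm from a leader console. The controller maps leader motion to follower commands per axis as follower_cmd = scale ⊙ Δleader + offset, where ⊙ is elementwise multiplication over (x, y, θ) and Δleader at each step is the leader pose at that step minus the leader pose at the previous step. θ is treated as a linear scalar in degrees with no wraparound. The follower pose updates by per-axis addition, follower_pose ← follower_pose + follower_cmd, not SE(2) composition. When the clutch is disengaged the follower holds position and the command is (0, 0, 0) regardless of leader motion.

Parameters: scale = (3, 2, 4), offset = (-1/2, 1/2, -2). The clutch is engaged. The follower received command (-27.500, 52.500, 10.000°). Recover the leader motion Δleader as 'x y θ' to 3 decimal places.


-9.000 26.000 3.000

axis x: (-27.500 − -1/2) / (3) = -9.000
axis y: (52.500 − 1/2) / (2) = 26.000
axis θ: (10.000 − -2) / (4) = 3.000


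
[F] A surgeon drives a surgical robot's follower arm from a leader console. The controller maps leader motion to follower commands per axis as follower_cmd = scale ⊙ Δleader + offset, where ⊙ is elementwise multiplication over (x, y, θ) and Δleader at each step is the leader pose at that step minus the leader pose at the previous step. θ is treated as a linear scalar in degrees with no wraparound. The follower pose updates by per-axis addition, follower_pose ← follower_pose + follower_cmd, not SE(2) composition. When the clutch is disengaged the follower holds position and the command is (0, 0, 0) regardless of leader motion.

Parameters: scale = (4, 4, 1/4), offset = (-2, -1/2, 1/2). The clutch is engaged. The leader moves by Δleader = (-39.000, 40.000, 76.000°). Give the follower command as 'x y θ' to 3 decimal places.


-158.000 159.500 19.500

axis x: 4·-39.000 + -2 = -158.000
axis y: 4·40.000 + -1/2 = 159.500
axis θ: 1/4·76.000 + 1/2 = 19.500


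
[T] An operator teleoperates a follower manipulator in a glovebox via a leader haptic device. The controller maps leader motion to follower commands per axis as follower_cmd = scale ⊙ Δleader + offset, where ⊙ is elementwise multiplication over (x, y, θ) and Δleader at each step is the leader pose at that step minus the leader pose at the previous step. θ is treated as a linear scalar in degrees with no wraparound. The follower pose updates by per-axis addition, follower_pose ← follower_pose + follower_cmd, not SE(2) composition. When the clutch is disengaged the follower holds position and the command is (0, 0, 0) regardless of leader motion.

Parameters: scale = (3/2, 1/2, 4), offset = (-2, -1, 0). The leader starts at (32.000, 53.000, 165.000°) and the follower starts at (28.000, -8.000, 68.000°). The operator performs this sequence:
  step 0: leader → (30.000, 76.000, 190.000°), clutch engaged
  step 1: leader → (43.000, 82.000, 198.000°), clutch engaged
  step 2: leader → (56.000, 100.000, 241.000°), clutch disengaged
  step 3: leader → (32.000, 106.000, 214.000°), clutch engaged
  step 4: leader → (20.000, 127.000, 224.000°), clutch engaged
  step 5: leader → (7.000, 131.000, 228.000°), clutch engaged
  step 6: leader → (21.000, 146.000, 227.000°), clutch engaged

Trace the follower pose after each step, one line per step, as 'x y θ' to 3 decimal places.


23.000 2.500 168.000
40.500 4.500 200.000
40.500 4.500 200.000
2.500 6.500 92.000
-17.500 16.000 132.000
-39.000 17.000 148.000
-20.000 23.500 144.000

step 0: Δleader=(-2.000, 23.000, 25.000°), engaged; cmd=(-5.000, 10.500, 100.000°) → follower=(23.000, 2.500, 168.000°)
step 1: Δleader=(13.000, 6.000, 8.000°), engaged; cmd=(17.500, 2.000, 32.000°) → follower=(40.500, 4.500, 200.000°)
step 2: Δleader=(13.000, 18.000, 43.000°), disengaged; cmd=(0,0,0) → follower holds at (40.500, 4.500, 200.000°)
step 3: Δleader=(-24.000, 6.000, -27.000°), engaged; cmd=(-38.000, 2.000, -108.000°) → follower=(2.500, 6.500, 92.000°)
step 4: Δleader=(-12.000, 21.000, 10.000°), engaged; cmd=(-20.000, 9.500, 40.000°) → follower=(-17.500, 16.000, 132.000°)
step 5: Δleader=(-13.000, 4.000, 4.000°), engaged; cmd=(-21.500, 1.000, 16.000°) → follower=(-39.000, 17.000, 148.000°)
step 6: Δleader=(14.000, 15.000, -1.000°), engaged; cmd=(19.000, 6.500, -4.000°) → follower=(-20.000, 23.500, 144.000°)


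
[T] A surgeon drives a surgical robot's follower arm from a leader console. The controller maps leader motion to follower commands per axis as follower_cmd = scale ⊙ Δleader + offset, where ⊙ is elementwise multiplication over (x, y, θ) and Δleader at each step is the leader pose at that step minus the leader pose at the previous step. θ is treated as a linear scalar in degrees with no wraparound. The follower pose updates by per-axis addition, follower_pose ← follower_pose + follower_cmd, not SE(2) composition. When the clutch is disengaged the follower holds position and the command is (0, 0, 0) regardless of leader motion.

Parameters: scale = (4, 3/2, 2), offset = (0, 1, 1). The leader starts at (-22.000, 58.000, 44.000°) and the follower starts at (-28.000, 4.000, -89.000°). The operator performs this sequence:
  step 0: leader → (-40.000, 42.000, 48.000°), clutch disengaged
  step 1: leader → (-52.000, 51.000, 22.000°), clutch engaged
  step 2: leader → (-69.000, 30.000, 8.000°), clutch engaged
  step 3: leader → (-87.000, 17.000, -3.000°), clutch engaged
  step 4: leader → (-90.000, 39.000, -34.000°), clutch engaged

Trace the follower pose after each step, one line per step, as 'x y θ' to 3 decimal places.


step 0: Δleader=(-18.000, -16.000, 4.000°), disengaged; cmd=(0,0,0) → follower holds at (-28.000, 4.000, -89.000°)
step 1: Δleader=(-12.000, 9.000, -26.000°), engaged; cmd=(-48.000, 14.500, -51.000°) → follower=(-76.000, 18.500, -140.000°)
step 2: Δleader=(-17.000, -21.000, -14.000°), engaged; cmd=(-68.000, -30.500, -27.000°) → follower=(-144.000, -12.000, -167.000°)
step 3: Δleader=(-18.000, -13.000, -11.000°), engaged; cmd=(-72.000, -18.500, -21.000°) → follower=(-216.000, -30.500, -188.000°)
step 4: Δleader=(-3.000, 22.000, -31.000°), engaged; cmd=(-12.000, 34.000, -61.000°) → follower=(-228.000, 3.500, -249.000°)

-28.000 4.000 -89.000
-76.000 18.500 -140.000
-144.000 -12.000 -167.000
-216.000 -30.500 -188.000
-228.000 3.500 -249.000


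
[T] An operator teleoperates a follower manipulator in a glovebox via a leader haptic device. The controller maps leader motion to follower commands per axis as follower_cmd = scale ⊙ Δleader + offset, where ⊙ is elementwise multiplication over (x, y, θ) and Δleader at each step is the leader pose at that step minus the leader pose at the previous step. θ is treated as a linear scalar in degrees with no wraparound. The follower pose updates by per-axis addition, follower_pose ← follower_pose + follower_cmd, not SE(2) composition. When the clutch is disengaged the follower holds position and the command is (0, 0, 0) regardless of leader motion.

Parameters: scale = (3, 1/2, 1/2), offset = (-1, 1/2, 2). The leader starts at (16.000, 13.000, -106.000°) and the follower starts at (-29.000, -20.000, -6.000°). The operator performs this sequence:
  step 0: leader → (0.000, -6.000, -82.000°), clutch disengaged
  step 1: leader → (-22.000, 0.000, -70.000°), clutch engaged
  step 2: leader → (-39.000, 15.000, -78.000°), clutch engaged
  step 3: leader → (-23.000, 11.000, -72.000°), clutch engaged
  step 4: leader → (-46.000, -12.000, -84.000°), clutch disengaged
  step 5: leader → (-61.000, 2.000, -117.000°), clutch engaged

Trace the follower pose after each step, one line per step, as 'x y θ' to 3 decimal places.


step 0: Δleader=(-16.000, -19.000, 24.000°), disengaged; cmd=(0,0,0) → follower holds at (-29.000, -20.000, -6.000°)
step 1: Δleader=(-22.000, 6.000, 12.000°), engaged; cmd=(-67.000, 3.500, 8.000°) → follower=(-96.000, -16.500, 2.000°)
step 2: Δleader=(-17.000, 15.000, -8.000°), engaged; cmd=(-52.000, 8.000, -2.000°) → follower=(-148.000, -8.500, 0.000°)
step 3: Δleader=(16.000, -4.000, 6.000°), engaged; cmd=(47.000, -1.500, 5.000°) → follower=(-101.000, -10.000, 5.000°)
step 4: Δleader=(-23.000, -23.000, -12.000°), disengaged; cmd=(0,0,0) → follower holds at (-101.000, -10.000, 5.000°)
step 5: Δleader=(-15.000, 14.000, -33.000°), engaged; cmd=(-46.000, 7.500, -14.500°) → follower=(-147.000, -2.500, -9.500°)

-29.000 -20.000 -6.000
-96.000 -16.500 2.000
-148.000 -8.500 0.000
-101.000 -10.000 5.000
-101.000 -10.000 5.000
-147.000 -2.500 -9.500


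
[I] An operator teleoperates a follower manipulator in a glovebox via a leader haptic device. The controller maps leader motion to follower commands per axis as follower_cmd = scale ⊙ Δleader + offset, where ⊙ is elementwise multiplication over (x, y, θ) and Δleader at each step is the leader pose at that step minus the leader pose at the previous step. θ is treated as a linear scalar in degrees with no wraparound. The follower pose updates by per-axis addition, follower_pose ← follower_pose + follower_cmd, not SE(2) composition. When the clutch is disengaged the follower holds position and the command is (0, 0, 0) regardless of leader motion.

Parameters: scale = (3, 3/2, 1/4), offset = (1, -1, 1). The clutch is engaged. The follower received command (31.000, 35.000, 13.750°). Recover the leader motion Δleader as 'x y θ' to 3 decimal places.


axis x: (31.000 − 1) / (3) = 10.000
axis y: (35.000 − -1) / (3/2) = 24.000
axis θ: (13.750 − 1) / (1/4) = 51.000

10.000 24.000 51.000
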